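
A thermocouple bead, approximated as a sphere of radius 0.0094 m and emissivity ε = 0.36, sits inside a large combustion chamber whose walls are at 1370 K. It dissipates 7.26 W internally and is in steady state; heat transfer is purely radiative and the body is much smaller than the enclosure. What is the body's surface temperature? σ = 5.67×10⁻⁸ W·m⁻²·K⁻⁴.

T ≈ 1400 K

For a small grey body in a large enclosure, net radiated power = εσA(T⁴ − T_w⁴).
Steady state: P = εσA(T⁴ − T_w⁴) with A = 4πr² = 0.001110 m².
T⁴ = P/(εσA) + T_w⁴ = 7.26/(0.36·5.67×10⁻⁸·0.001110) + (1370)⁴
    = 3.203×10¹¹ + 3.523×10¹² = 3.843×10¹² K⁴.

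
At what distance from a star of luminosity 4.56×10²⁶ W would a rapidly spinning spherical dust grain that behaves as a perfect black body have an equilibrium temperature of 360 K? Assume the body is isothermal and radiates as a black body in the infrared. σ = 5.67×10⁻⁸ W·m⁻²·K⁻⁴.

d ≈ 9.76×10¹⁰ m

For an isothermal black-emitting sphere, (1−a)S·πr² = σ·4πr²·T⁴ ⇒ S = 4σT⁴/(1−a).
S = 4·5.67×10⁻⁸·(360)⁴/1.00 = 3809 W/m².
Flux falls as S = L/(4πd²), so d = √(L/(4πS)) = √(4.56×10²⁶/(4π·3809)).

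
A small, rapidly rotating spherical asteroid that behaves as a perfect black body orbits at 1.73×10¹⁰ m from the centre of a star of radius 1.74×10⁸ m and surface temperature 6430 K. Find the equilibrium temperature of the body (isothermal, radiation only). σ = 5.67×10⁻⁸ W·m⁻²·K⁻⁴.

T ≈ 456 K

The star's surface emits σT_*⁴; at distance d the flux is S = σT_*⁴(R_*/d)².
S = 5.67×10⁻⁸·(6430)⁴·(1.74×10⁸/1.73×10¹⁰)² = 9805 W/m².
For an isothermal sphere T⁴ = (1−a)S/(4σ) = 4.323×10¹⁰ K⁴.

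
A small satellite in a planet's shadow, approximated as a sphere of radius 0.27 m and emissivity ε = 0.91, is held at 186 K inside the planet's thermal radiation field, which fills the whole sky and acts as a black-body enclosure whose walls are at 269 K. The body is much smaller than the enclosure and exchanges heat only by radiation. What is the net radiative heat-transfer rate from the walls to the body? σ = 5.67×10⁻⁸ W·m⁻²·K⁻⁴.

P_net ≈ 191 W

For a small grey body in a large enclosure: P_net = εσA(T_body⁴ − T_wall⁴).
A = 4πr² = 0.9161 m²; T_body⁴ − T_wall⁴ = 1.197×10⁹ − 5.236×10⁹ = -4.039×10⁹ K⁴.
|P_net| = 0.91·5.67×10⁻⁸·0.9161·4.039×10⁹.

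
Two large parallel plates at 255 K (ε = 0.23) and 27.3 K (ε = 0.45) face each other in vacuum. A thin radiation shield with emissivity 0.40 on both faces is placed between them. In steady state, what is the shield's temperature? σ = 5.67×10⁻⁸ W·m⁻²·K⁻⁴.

T_s ≈ 201 K

In steady state the net flux on the hot side equals that on the cold side.
σ(T₁⁴−T_s⁴)/D₁ = σ(T_s⁴−T₂⁴)/D₂, with D₁ = 1/ε₁+1/ε_s−1 = 5.848, D₂ = 1/ε_s+1/ε₂−1 = 3.722.
Solve for T_s⁴: T_s⁴ = (D₂·T₁⁴ + D₁·T₂⁴)/(D₁+D₂) = 1.645×10⁹ K⁴.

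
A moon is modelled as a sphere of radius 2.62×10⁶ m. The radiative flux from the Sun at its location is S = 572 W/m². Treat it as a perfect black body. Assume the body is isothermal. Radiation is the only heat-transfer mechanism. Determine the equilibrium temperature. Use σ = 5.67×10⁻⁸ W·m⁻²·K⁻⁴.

T ≈ 224 K

At equilibrium, absorbed power = emitted power.
Absorbing cross-section = πr² = 2.157×10¹³ m²; emitting surface = 4πr² = 8.626×10¹³ m² (ratio 4).
S·A_cross = εσ·A_surf·T⁴  ⇒  T⁴ = S/(4σ).
T⁴ = 1.00·572/(4·5.67×10⁻⁸) = 2.522×10⁹ K⁴.
T = (2.522×10⁹)^(1/4).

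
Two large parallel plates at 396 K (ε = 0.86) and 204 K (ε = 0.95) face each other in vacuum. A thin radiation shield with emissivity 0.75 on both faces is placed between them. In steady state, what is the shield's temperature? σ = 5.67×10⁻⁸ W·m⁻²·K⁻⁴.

In steady state the net flux on the hot side equals that on the cold side.
σ(T₁⁴−T_s⁴)/D₁ = σ(T_s⁴−T₂⁴)/D₂, with D₁ = 1/ε₁+1/ε_s−1 = 1.496, D₂ = 1/ε_s+1/ε₂−1 = 1.386.
Solve for T_s⁴: T_s⁴ = (D₂·T₁⁴ + D₁·T₂⁴)/(D₁+D₂) = 1.272×10¹⁰ K⁴.

T_s ≈ 336 K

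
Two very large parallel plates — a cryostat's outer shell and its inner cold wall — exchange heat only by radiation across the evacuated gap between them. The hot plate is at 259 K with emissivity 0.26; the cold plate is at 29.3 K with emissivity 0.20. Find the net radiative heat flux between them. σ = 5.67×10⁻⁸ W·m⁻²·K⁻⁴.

q ≈ 32.5 W/m²

For two infinite grey parallel plates, q = σ(T₁⁴ − T₂⁴)/(1/ε₁ + 1/ε₂ − 1).
T₁⁴ − T₂⁴ = 4.500×10⁹ − 7.370×10⁵ = 4.499×10⁹ K⁴.
1/ε₁ + 1/ε₂ − 1 = 3.846 + 5.000 − 1 = 7.846.
q = 5.67×10⁻⁸ × 4.499×10⁹ / 7.846.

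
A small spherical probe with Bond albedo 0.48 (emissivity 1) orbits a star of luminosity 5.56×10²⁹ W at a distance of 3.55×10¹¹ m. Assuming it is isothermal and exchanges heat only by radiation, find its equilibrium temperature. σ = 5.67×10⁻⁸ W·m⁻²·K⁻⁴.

First find the stellar flux at distance d: S = L/(4πd²) = 5.56×10²⁹/(4π·(3.55×10¹¹)²) = 3.511×10⁵ W/m².
For an isothermal sphere, absorbed (1−a)S·πr² = emitted σ·4πr²·T⁴, so T⁴ = (1−a)S/(4σ).
T⁴ = 0.520·3.511×10⁵/(4·5.67×10⁻⁸) = 8.049×10¹¹ K⁴.

T ≈ 947 K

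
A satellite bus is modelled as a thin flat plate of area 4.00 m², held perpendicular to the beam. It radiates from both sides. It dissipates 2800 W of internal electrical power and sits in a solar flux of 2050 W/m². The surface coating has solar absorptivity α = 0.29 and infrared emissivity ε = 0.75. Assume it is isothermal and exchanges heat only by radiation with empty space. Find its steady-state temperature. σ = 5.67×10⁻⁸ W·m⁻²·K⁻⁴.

T ≈ 351 K

At steady state, absorbed solar power + internal power = radiated power.
Absorbed: α·S·A_cross = 0.29·2050·4.000 = 2378 W (cross-section A).
Total input = 2378 + 2800 = 5178 W.
Radiated: εσ·A_surf·T⁴ with A_surf = 2A = 8.000 m².
T⁴ = 5178/(0.75·5.67×10⁻⁸·8.000) = 1.522×10¹⁰ K⁴.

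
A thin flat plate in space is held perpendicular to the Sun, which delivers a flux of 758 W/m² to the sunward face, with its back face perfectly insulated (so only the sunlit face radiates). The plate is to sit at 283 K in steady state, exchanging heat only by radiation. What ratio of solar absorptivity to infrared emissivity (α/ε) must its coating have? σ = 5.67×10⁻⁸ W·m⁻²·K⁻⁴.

α/ε ≈ 0.480

Balance: αS·A = εσ·1A·T⁴ ⇒ α/ε = σT⁴/S.
α/ε = 5.67×10⁻⁸·(283)⁴/758 = 5.67×10⁻⁸·6.414×10⁹/758.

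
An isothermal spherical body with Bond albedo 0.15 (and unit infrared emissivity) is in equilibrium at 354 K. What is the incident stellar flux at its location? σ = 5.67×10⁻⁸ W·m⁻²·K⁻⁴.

S ≈ 4190 W/m²

(1−a)S·πr² = σ·4πr²·T⁴ ⇒ S = 4σT⁴/(1−a).
S = 4·5.67×10⁻⁸·1.570×10¹⁰/0.850.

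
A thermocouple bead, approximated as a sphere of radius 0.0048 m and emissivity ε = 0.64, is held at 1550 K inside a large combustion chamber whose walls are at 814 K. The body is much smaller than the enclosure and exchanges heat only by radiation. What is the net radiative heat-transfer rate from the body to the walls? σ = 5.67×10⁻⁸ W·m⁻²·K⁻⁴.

For a small grey body in a large enclosure: P_net = εσA(T_body⁴ − T_wall⁴).
A = 4πr² = 2.895×10⁻⁴ m²; T_body⁴ − T_wall⁴ = 5.772×10¹² − 4.390×10¹¹ = 5.333×10¹² K⁴.
|P_net| = 0.64·5.67×10⁻⁸·2.895×10⁻⁴·5.333×10¹².

P_net ≈ 56.0 W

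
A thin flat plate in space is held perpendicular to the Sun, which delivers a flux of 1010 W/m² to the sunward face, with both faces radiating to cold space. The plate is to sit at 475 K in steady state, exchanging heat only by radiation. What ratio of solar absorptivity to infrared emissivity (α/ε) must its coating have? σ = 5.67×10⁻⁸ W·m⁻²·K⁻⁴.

α/ε ≈ 5.72

Balance: αS·A = εσ·2A·T⁴ ⇒ α/ε = 2σT⁴/S.
α/ε = 2·5.67×10⁻⁸·(475)⁴/1010 = 2·5.67×10⁻⁸·5.091×10¹⁰/1010.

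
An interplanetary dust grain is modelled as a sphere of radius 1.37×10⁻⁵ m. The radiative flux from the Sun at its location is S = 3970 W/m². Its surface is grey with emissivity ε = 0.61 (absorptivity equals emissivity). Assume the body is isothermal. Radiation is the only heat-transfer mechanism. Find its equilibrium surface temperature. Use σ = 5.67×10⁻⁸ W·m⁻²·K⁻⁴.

At equilibrium, absorbed power = emitted power.
Absorbing cross-section = πr² = 5.896×10⁻¹⁰ m²; emitting surface = 4πr² = 2.359×10⁻⁹ m² (ratio 4).
εS·A_cross = εσ·A_surf·T⁴  ⇒  T⁴ = S/(4σ)   (ε cancels).
T⁴ = 3970/(4·5.67×10⁻⁸) = 1.750×10¹⁰ K⁴.
T = (1.750×10¹⁰)^(1/4).

T ≈ 364 K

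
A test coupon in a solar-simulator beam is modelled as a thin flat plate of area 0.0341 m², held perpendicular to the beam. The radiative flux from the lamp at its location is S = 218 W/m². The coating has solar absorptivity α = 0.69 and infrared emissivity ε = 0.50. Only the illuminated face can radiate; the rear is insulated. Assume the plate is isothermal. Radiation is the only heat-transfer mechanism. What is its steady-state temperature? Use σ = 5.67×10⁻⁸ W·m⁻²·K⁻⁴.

T ≈ 270 K

At equilibrium, absorbed power = emitted power.
Absorbing cross-section = A = 0.03410 m²; emitting surface = A = 0.03410 m² (ratio 1).
αS·A_cross = εσ·A_surf·T⁴  ⇒  T⁴ = αS/(ε·1σ).
T⁴ = 0.690·218/(0.50·1·5.67×10⁻⁸) = 5.306×10⁹ K⁴.
T = (5.306×10⁹)^(1/4).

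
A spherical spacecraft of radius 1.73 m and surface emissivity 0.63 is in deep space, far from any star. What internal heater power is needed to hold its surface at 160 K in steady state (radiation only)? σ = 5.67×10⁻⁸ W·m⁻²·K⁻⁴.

P ≈ 880 W

P = εσ·4πr²·T⁴.
4πr² = 37.61 m²; T⁴ = 6.554×10⁸ K⁴.
P = 0.63·5.67×10⁻⁸·37.61·6.554×10⁸.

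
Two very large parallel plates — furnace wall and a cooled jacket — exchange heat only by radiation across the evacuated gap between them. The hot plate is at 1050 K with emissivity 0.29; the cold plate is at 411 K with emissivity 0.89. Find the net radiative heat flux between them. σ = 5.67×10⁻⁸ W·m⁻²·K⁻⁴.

For two infinite grey parallel plates, q = σ(T₁⁴ − T₂⁴)/(1/ε₁ + 1/ε₂ − 1).
T₁⁴ − T₂⁴ = 1.216×10¹² − 2.853×10¹⁰ = 1.187×10¹² K⁴.
1/ε₁ + 1/ε₂ − 1 = 3.448 + 1.124 − 1 = 3.572.
q = 5.67×10⁻⁸ × 1.187×10¹² / 3.572.

q ≈ 18800 W/m²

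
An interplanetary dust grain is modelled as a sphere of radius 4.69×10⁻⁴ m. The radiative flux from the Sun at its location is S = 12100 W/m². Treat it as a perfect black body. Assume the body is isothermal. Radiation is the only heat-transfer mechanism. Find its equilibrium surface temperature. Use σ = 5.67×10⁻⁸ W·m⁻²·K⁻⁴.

T ≈ 481 K

At equilibrium, absorbed power = emitted power.
Absorbing cross-section = πr² = 6.910×10⁻⁷ m²; emitting surface = 4πr² = 2.764×10⁻⁶ m² (ratio 4).
S·A_cross = εσ·A_surf·T⁴  ⇒  T⁴ = S/(4σ).
T⁴ = 1.00·12100/(4·5.67×10⁻⁸) = 5.335×10¹⁰ K⁴.
T = (5.335×10¹⁰)^(1/4).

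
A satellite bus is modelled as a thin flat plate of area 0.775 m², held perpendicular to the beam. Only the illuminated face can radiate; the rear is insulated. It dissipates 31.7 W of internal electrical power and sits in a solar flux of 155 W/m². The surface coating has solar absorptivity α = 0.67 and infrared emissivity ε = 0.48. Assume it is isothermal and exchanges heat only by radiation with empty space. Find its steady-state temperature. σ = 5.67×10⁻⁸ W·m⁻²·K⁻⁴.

T ≈ 270 K

At steady state, absorbed solar power + internal power = radiated power.
Absorbed: α·S·A_cross = 0.67·155·0.7750 = 80.48 W (cross-section A).
Total input = 80.48 + 31.7 = 112.2 W.
Radiated: εσ·A_surf·T⁴ with A_surf = A = 0.7750 m².
T⁴ = 112.2/(0.48·5.67×10⁻⁸·0.7750) = 5.319×10⁹ K⁴.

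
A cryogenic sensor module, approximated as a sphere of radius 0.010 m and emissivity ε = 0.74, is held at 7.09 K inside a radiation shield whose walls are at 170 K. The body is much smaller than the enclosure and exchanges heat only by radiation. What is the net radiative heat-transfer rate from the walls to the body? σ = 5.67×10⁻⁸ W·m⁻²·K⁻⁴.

For a small grey body in a large enclosure: P_net = εσA(T_body⁴ − T_wall⁴).
A = 4πr² = 0.001257 m²; T_body⁴ − T_wall⁴ = 2527 − 8.352×10⁸ = -8.352×10⁸ K⁴.
|P_net| = 0.74·5.67×10⁻⁸·0.001257·8.352×10⁸.

P_net ≈ 0.0440 W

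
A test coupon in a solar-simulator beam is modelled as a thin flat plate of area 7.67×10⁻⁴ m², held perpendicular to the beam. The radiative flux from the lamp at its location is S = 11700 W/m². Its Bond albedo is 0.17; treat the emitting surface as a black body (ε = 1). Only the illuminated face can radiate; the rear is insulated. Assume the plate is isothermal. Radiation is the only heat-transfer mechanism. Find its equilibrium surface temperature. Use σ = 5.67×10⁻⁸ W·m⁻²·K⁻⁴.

T ≈ 643 K

At equilibrium, absorbed power = emitted power.
Absorbing cross-section = A = 7.670×10⁻⁴ m²; emitting surface = A = 7.670×10⁻⁴ m² (ratio 1).
(1−a)S·A_cross = εσ·A_surf·T⁴  ⇒  T⁴ = (1−a)S/(1σ).
T⁴ = 0.830·11700/(1·5.67×10⁻⁸) = 1.713×10¹¹ K⁴.
T = (1.713×10¹¹)^(1/4).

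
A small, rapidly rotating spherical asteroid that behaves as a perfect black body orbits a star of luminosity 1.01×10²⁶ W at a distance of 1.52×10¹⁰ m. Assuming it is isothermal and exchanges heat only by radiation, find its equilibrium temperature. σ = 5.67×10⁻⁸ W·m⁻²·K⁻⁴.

First find the stellar flux at distance d: S = L/(4πd²) = 1.01×10²⁶/(4π·(1.52×10¹⁰)²) = 34790 W/m².
For an isothermal sphere, absorbed (1−a)S·πr² = emitted σ·4πr²·T⁴, so T⁴ = (1−a)S/(4σ).
T⁴ = 1.00·34790/(4·5.67×10⁻⁸) = 1.534×10¹¹ K⁴.

T ≈ 626 K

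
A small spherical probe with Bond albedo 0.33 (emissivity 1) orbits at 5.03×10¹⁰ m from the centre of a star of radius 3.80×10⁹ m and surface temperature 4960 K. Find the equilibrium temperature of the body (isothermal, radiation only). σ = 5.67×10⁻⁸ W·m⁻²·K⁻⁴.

T ≈ 872 K

The star's surface emits σT_*⁴; at distance d the flux is S = σT_*⁴(R_*/d)².
S = 5.67×10⁻⁸·(4960)⁴·(3.80×10⁹/5.03×10¹⁰)² = 1.959×10⁵ W/m².
For an isothermal sphere T⁴ = (1−a)S/(4σ) = 5.786×10¹¹ K⁴.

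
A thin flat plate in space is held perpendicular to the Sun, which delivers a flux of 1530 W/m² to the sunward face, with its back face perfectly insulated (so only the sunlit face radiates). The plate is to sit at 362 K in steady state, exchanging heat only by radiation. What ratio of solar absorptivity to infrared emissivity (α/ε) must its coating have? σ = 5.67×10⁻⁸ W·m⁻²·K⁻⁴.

Balance: αS·A = εσ·1A·T⁴ ⇒ α/ε = σT⁴/S.
α/ε = 5.67×10⁻⁸·(362)⁴/1530 = 5.67×10⁻⁸·1.717×10¹⁰/1530.

α/ε ≈ 0.636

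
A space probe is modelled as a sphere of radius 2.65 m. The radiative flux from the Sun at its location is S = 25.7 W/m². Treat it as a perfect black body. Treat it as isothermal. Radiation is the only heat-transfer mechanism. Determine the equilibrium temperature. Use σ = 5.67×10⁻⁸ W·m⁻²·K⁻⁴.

T ≈ 103 K

At equilibrium, absorbed power = emitted power.
Absorbing cross-section = πr² = 22.06 m²; emitting surface = 4πr² = 88.25 m² (ratio 4).
S·A_cross = εσ·A_surf·T⁴  ⇒  T⁴ = S/(4σ).
T⁴ = 1.00·25.7/(4·5.67×10⁻⁸) = 1.133×10⁸ K⁴.
T = (1.133×10⁸)^(1/4).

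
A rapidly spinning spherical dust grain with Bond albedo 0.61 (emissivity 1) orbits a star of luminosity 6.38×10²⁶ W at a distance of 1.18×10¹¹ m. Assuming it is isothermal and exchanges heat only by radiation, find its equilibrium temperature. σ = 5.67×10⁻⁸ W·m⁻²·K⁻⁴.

First find the stellar flux at distance d: S = L/(4πd²) = 6.38×10²⁶/(4π·(1.18×10¹¹)²) = 3646 W/m².
For an isothermal sphere, absorbed (1−a)S·πr² = emitted σ·4πr²·T⁴, so T⁴ = (1−a)S/(4σ).
T⁴ = 0.390·3646/(4·5.67×10⁻⁸) = 6.270×10⁹ K⁴.

T ≈ 281 K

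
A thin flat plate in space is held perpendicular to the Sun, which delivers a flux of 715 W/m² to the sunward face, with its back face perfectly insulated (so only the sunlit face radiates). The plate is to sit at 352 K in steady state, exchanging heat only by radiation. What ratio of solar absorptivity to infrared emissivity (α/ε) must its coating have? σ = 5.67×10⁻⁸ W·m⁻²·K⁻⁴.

α/ε ≈ 1.22

Balance: αS·A = εσ·1A·T⁴ ⇒ α/ε = σT⁴/S.
α/ε = 5.67×10⁻⁸·(352)⁴/715 = 5.67×10⁻⁸·1.535×10¹⁰/715.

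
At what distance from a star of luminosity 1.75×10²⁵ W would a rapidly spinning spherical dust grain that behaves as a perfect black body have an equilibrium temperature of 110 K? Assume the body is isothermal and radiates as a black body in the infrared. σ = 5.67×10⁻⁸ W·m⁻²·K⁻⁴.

For an isothermal black-emitting sphere, (1−a)S·πr² = σ·4πr²·T⁴ ⇒ S = 4σT⁴/(1−a).
S = 4·5.67×10⁻⁸·(110)⁴/1.00 = 33.21 W/m².
Flux falls as S = L/(4πd²), so d = √(L/(4πS)) = √(1.75×10²⁵/(4π·33.21)).

d ≈ 2.05×10¹¹ m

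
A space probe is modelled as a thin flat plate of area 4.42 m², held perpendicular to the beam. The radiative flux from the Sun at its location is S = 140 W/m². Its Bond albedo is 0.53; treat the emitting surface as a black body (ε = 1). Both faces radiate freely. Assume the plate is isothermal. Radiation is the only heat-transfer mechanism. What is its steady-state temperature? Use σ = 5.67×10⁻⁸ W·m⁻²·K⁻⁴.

T ≈ 155 K

At equilibrium, absorbed power = emitted power.
Absorbing cross-section = A = 4.420 m²; emitting surface = 2A = 8.840 m² (ratio 2).
(1−a)S·A_cross = εσ·A_surf·T⁴  ⇒  T⁴ = (1−a)S/(2σ).
T⁴ = 0.470·140/(2·5.67×10⁻⁸) = 5.802×10⁸ K⁴.
T = (5.802×10⁸)^(1/4).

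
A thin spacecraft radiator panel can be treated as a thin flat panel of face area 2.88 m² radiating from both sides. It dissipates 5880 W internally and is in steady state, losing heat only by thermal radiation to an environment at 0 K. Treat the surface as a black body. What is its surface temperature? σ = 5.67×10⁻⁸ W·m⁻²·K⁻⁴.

T ≈ 366 K

Steady state: internal power = radiated power, P = εσA T⁴.
Radiating area A = 2·2.88 = 5.760 m².
T⁴ = P/(εσA) = 5880/(1.0·5.67×10⁻⁸·5.760) = 1.800×10¹⁰ K⁴.
T = (1.800×10¹⁰)^(1/4).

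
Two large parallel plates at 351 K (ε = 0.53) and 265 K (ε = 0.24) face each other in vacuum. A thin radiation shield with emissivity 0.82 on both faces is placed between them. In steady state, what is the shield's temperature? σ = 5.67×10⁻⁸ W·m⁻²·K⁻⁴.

T_s ≈ 330 K

In steady state the net flux on the hot side equals that on the cold side.
σ(T₁⁴−T_s⁴)/D₁ = σ(T_s⁴−T₂⁴)/D₂, with D₁ = 1/ε₁+1/ε_s−1 = 2.106, D₂ = 1/ε_s+1/ε₂−1 = 4.386.
Solve for T_s⁴: T_s⁴ = (D₂·T₁⁴ + D₁·T₂⁴)/(D₁+D₂) = 1.185×10¹⁰ K⁴.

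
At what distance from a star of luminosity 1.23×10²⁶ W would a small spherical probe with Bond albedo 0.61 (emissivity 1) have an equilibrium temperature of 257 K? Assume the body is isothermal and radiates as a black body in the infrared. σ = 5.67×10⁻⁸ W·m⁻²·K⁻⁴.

For an isothermal black-emitting sphere, (1−a)S·πr² = σ·4πr²·T⁴ ⇒ S = 4σT⁴/(1−a).
S = 4·5.67×10⁻⁸·(257)⁴/0.390 = 2537 W/m².
Flux falls as S = L/(4πd²), so d = √(L/(4πS)) = √(1.23×10²⁶/(4π·2537)).

d ≈ 6.21×10¹⁰ m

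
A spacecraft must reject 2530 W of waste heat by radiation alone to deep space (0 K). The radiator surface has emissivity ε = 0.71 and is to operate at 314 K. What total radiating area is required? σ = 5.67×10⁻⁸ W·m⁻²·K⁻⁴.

A ≈ 6.46 m²

P = εσA T⁴ ⇒ A = P/(εσT⁴).
T⁴ = 9.721×10⁹ K⁴.
A = 2530/(0.71 × 5.67×10⁻⁸ × 9.721×10⁹).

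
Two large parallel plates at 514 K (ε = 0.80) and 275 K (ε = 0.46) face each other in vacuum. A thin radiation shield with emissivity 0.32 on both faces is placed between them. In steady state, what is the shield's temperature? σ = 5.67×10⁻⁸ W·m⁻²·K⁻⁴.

In steady state the net flux on the hot side equals that on the cold side.
σ(T₁⁴−T_s⁴)/D₁ = σ(T_s⁴−T₂⁴)/D₂, with D₁ = 1/ε₁+1/ε_s−1 = 3.375, D₂ = 1/ε_s+1/ε₂−1 = 4.299.
Solve for T_s⁴: T_s⁴ = (D₂·T₁⁴ + D₁·T₂⁴)/(D₁+D₂) = 4.162×10¹⁰ K⁴.

T_s ≈ 452 K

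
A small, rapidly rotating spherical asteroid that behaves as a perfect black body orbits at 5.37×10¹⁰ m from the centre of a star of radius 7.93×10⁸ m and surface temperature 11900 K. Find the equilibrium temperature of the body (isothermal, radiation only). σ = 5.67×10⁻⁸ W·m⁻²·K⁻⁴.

T ≈ 1020 K

The star's surface emits σT_*⁴; at distance d the flux is S = σT_*⁴(R_*/d)².
S = 5.67×10⁻⁸·(11900)⁴·(7.93×10⁸/5.37×10¹⁰)² = 2.480×10⁵ W/m².
For an isothermal sphere T⁴ = (1−a)S/(4σ) = 1.093×10¹² K⁴.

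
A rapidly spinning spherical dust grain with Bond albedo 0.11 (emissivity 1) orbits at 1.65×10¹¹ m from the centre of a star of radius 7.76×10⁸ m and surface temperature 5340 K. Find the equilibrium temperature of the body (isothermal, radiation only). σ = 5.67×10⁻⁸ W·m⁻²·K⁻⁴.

The star's surface emits σT_*⁴; at distance d the flux is S = σT_*⁴(R_*/d)².
S = 5.67×10⁻⁸·(5340)⁴·(7.76×10⁸/1.65×10¹¹)² = 1020 W/m².
For an isothermal sphere T⁴ = (1−a)S/(4σ) = 4.002×10⁹ K⁴.

T ≈ 252 K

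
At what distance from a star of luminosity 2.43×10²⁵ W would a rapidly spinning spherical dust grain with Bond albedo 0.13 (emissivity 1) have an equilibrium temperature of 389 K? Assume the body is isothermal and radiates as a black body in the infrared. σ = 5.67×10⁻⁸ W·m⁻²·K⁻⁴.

d ≈ 1.80×10¹⁰ m

For an isothermal black-emitting sphere, (1−a)S·πr² = σ·4πr²·T⁴ ⇒ S = 4σT⁴/(1−a).
S = 4·5.67×10⁻⁸·(389)⁴/0.870 = 5969 W/m².
Flux falls as S = L/(4πd²), so d = √(L/(4πS)) = √(2.43×10²⁵/(4π·5969)).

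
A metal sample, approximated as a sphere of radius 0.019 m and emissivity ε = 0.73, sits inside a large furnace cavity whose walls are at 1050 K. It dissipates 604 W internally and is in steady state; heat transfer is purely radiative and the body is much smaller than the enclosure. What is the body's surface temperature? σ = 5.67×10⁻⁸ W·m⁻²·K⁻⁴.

T ≈ 1450 K

For a small grey body in a large enclosure, net radiated power = εσA(T⁴ − T_w⁴).
Steady state: P = εσA(T⁴ − T_w⁴) with A = 4πr² = 0.004536 m².
T⁴ = P/(εσA) + T_w⁴ = 604/(0.73·5.67×10⁻⁸·0.004536) + (1050)⁴
    = 3.217×10¹² + 1.216×10¹² = 4.432×10¹² K⁴.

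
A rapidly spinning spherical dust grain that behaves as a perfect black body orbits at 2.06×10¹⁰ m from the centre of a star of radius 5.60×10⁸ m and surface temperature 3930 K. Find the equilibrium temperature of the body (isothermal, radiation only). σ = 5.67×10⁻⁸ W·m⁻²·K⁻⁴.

T ≈ 458 K

The star's surface emits σT_*⁴; at distance d the flux is S = σT_*⁴(R_*/d)².
S = 5.67×10⁻⁸·(3930)⁴·(5.60×10⁸/2.06×10¹⁰)² = 9995 W/m².
For an isothermal sphere T⁴ = (1−a)S/(4σ) = 4.407×10¹⁰ K⁴.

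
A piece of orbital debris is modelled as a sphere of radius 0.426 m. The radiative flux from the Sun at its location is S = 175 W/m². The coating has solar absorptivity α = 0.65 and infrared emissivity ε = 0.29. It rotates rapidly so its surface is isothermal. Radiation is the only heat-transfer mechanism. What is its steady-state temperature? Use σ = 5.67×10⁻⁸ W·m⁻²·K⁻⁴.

T ≈ 204 K

At equilibrium, absorbed power = emitted power.
Absorbing cross-section = πr² = 0.5701 m²; emitting surface = 4πr² = 2.280 m² (ratio 4).
αS·A_cross = εσ·A_surf·T⁴  ⇒  T⁴ = αS/(ε·4σ).
T⁴ = 0.650·175/(0.29·4·5.67×10⁻⁸) = 1.729×10⁹ K⁴.
T = (1.729×10⁹)^(1/4).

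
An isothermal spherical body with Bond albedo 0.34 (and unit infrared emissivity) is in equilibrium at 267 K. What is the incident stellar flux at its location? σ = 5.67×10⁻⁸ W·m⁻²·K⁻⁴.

S ≈ 1750 W/m²

(1−a)S·πr² = σ·4πr²·T⁴ ⇒ S = 4σT⁴/(1−a).
S = 4·5.67×10⁻⁸·5.082×10⁹/0.660.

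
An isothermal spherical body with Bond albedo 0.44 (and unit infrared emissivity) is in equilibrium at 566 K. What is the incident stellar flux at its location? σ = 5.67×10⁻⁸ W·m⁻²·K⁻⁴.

(1−a)S·πr² = σ·4πr²·T⁴ ⇒ S = 4σT⁴/(1−a).
S = 4·5.67×10⁻⁸·1.026×10¹¹/0.560.

S ≈ 41600 W/m²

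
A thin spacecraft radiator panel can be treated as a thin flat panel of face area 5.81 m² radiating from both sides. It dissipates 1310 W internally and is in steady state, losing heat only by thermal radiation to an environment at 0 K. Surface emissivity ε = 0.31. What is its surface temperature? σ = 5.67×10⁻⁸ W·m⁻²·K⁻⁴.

T ≈ 283 K

Steady state: internal power = radiated power, P = εσA T⁴.
Radiating area A = 2·5.81 = 11.62 m².
T⁴ = P/(εσA) = 1310/(0.31·5.67×10⁻⁸·11.62) = 6.414×10⁹ K⁴.
T = (6.414×10⁹)^(1/4).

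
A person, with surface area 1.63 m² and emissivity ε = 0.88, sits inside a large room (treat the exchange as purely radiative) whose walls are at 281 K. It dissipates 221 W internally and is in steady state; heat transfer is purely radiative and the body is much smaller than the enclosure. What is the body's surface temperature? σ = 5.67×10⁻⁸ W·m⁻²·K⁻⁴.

T ≈ 308 K

For a small grey body in a large enclosure, net radiated power = εσA(T⁴ − T_w⁴).
Steady state: P = εσA(T⁴ − T_w⁴) with A = 1.63 m².
T⁴ = P/(εσA) + T_w⁴ = 221/(0.88·5.67×10⁻⁸·1.630) + (281)⁴
    = 2.717×10⁹ + 6.235×10⁹ = 8.952×10⁹ K⁴.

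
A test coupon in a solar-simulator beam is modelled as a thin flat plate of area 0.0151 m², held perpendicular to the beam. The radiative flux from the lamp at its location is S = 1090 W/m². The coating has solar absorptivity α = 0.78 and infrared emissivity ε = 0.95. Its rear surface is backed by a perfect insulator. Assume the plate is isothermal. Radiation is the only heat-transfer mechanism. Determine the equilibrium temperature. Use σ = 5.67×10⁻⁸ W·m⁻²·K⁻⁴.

At equilibrium, absorbed power = emitted power.
Absorbing cross-section = A = 0.01510 m²; emitting surface = A = 0.01510 m² (ratio 1).
αS·A_cross = εσ·A_surf·T⁴  ⇒  T⁴ = αS/(ε·1σ).
T⁴ = 0.780·1090/(0.95·1·5.67×10⁻⁸) = 1.578×10¹⁰ K⁴.
T = (1.578×10¹⁰)^(1/4).

T ≈ 354 K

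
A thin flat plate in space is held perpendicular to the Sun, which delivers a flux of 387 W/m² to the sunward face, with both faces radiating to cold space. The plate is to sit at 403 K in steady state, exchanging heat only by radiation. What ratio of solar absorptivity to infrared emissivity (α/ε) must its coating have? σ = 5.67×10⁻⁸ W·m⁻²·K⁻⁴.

α/ε ≈ 7.73

Balance: αS·A = εσ·2A·T⁴ ⇒ α/ε = 2σT⁴/S.
α/ε = 2·5.67×10⁻⁸·(403)⁴/387 = 2·5.67×10⁻⁸·2.638×10¹⁰/387.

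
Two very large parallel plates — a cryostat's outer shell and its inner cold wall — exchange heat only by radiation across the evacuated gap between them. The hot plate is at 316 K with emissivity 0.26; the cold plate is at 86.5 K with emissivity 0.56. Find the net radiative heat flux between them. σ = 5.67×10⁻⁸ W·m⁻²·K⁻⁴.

q ≈ 121 W/m²

For two infinite grey parallel plates, q = σ(T₁⁴ − T₂⁴)/(1/ε₁ + 1/ε₂ − 1).
T₁⁴ − T₂⁴ = 9.971×10⁹ − 5.598×10⁷ = 9.915×10⁹ K⁴.
1/ε₁ + 1/ε₂ − 1 = 3.846 + 1.786 − 1 = 4.632.
q = 5.67×10⁻⁸ × 9.915×10⁹ / 4.632.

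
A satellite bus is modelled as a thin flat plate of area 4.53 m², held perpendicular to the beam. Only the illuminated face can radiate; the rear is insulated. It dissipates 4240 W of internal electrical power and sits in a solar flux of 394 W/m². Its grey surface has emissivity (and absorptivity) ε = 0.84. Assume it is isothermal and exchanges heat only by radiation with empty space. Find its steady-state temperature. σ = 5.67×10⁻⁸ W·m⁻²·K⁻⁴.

T ≈ 404 K

At steady state, absorbed solar power + internal power = radiated power.
Absorbed: α·S·A_cross = 0.84·394·4.530 = 1499 W (cross-section A).
Total input = 1499 + 4240 = 5739 W.
Radiated: εσ·A_surf·T⁴ with A_surf = A = 4.530 m².
T⁴ = 5739/(0.84·5.67×10⁻⁸·4.530) = 2.660×10¹⁰ K⁴.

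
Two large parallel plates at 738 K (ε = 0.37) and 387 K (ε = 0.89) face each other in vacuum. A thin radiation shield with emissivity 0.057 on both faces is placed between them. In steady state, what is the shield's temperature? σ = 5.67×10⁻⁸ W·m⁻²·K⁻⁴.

T_s ≈ 626 K

In steady state the net flux on the hot side equals that on the cold side.
σ(T₁⁴−T_s⁴)/D₁ = σ(T_s⁴−T₂⁴)/D₂, with D₁ = 1/ε₁+1/ε_s−1 = 19.25, D₂ = 1/ε_s+1/ε₂−1 = 17.67.
Solve for T_s⁴: T_s⁴ = (D₂·T₁⁴ + D₁·T₂⁴)/(D₁+D₂) = 1.537×10¹¹ K⁴.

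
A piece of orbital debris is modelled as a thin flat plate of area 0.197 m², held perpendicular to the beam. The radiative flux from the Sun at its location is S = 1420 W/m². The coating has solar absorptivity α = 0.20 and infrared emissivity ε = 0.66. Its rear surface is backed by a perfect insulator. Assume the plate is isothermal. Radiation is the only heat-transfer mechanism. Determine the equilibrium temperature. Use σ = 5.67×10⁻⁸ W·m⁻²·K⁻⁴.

At equilibrium, absorbed power = emitted power.
Absorbing cross-section = A = 0.1970 m²; emitting surface = A = 0.1970 m² (ratio 1).
αS·A_cross = εσ·A_surf·T⁴  ⇒  T⁴ = αS/(ε·1σ).
T⁴ = 0.200·1420/(0.66·1·5.67×10⁻⁸) = 7.589×10⁹ K⁴.
T = (7.589×10⁹)^(1/4).

T ≈ 295 K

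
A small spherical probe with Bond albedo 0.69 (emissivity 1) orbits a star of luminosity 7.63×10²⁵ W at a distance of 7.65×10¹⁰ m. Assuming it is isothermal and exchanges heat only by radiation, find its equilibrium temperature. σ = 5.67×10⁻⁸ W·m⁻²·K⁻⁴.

T ≈ 194 K

First find the stellar flux at distance d: S = L/(4πd²) = 7.63×10²⁵/(4π·(7.65×10¹⁰)²) = 1038 W/m².
For an isothermal sphere, absorbed (1−a)S·πr² = emitted σ·4πr²·T⁴, so T⁴ = (1−a)S/(4σ).
T⁴ = 0.310·1038/(4·5.67×10⁻⁸) = 1.418×10⁹ K⁴.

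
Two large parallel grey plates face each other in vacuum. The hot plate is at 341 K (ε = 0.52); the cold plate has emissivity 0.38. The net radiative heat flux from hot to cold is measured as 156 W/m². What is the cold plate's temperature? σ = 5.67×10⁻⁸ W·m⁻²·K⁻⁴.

q = σ(T₁⁴ − T₂⁴)/(1/ε₁ + 1/ε₂ − 1); denominator = 3.555.
T₂⁴ = T₁⁴ − q·(1/ε₁+1/ε₂−1)/σ = 1.352×10¹⁰ − 156·3.555/5.67×10⁻⁸
    = 3.741×10⁹ K⁴.

T₂ ≈ 247 K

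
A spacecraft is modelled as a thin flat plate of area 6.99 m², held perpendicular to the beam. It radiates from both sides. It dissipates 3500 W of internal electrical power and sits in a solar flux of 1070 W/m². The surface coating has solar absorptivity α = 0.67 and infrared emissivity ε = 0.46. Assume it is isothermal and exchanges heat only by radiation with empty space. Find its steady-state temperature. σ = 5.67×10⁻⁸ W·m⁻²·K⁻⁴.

T ≈ 391 K

At steady state, absorbed solar power + internal power = radiated power.
Absorbed: α·S·A_cross = 0.67·1070·6.990 = 5011 W (cross-section A).
Total input = 5011 + 3500 = 8511 W.
Radiated: εσ·A_surf·T⁴ with A_surf = 2A = 13.98 m².
T⁴ = 8511/(0.46·5.67×10⁻⁸·13.98) = 2.334×10¹⁰ K⁴.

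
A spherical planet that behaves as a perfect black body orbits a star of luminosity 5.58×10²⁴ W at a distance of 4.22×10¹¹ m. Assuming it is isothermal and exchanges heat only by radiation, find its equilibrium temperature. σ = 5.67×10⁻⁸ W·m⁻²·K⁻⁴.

First find the stellar flux at distance d: S = L/(4πd²) = 5.58×10²⁴/(4π·(4.22×10¹¹)²) = 2.493 W/m².
For an isothermal sphere, absorbed (1−a)S·πr² = emitted σ·4πr²·T⁴, so T⁴ = (1−a)S/(4σ).
T⁴ = 1.00·2.493/(4·5.67×10⁻⁸) = 1.099×10⁷ K⁴.

T ≈ 57.6 K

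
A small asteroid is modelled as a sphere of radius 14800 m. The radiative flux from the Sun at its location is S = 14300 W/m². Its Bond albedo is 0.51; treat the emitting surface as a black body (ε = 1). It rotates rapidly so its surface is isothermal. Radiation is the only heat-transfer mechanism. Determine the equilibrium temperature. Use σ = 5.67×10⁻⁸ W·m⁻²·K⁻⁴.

At equilibrium, absorbed power = emitted power.
Absorbing cross-section = πr² = 6.881×10⁸ m²; emitting surface = 4πr² = 2.753×10⁹ m² (ratio 4).
(1−a)S·A_cross = εσ·A_surf·T⁴  ⇒  T⁴ = (1−a)S/(4σ).
T⁴ = 0.490·14300/(4·5.67×10⁻⁸) = 3.090×10¹⁰ K⁴.
T = (3.090×10¹⁰)^(1/4).

T ≈ 419 K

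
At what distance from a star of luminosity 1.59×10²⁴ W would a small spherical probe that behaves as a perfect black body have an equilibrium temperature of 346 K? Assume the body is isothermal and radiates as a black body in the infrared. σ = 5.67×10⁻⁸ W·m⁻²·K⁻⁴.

For an isothermal black-emitting sphere, (1−a)S·πr² = σ·4πr²·T⁴ ⇒ S = 4σT⁴/(1−a).
S = 4·5.67×10⁻⁸·(346)⁴/1.00 = 3250 W/m².
Flux falls as S = L/(4πd²), so d = √(L/(4πS)) = √(1.59×10²⁴/(4π·3250)).

d ≈ 6.24×10⁹ m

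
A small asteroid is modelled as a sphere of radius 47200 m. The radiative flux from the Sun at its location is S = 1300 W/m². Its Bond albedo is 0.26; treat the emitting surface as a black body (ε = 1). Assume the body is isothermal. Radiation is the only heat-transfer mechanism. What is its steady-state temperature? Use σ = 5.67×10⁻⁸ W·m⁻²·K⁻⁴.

T ≈ 255 K

At equilibrium, absorbed power = emitted power.
Absorbing cross-section = πr² = 6.999×10⁹ m²; emitting surface = 4πr² = 2.800×10¹⁰ m² (ratio 4).
(1−a)S·A_cross = εσ·A_surf·T⁴  ⇒  T⁴ = (1−a)S/(4σ).
T⁴ = 0.740·1300/(4·5.67×10⁻⁸) = 4.242×10⁹ K⁴.
T = (4.242×10⁹)^(1/4).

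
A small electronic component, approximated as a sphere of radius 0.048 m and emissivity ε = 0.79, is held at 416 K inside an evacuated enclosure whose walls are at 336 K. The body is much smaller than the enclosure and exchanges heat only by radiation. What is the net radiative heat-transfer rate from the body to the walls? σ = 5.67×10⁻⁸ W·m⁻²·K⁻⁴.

For a small grey body in a large enclosure: P_net = εσA(T_body⁴ − T_wall⁴).
A = 4πr² = 0.02895 m²; T_body⁴ − T_wall⁴ = 2.995×10¹⁰ − 1.275×10¹⁰ = 1.720×10¹⁰ K⁴.
|P_net| = 0.79·5.67×10⁻⁸·0.02895·1.720×10¹⁰.

P_net ≈ 22.3 W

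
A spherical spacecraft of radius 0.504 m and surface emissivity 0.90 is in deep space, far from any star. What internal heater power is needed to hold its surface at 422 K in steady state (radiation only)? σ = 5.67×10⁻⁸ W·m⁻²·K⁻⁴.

P = εσ·4πr²·T⁴.
4πr² = 3.192 m²; T⁴ = 3.171×10¹⁰ K⁴.
P = 0.90·5.67×10⁻⁸·3.192·3.171×10¹⁰.

P ≈ 5170 W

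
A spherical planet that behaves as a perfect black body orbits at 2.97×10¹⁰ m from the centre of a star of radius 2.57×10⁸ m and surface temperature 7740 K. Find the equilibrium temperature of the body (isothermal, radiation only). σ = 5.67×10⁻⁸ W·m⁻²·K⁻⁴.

The star's surface emits σT_*⁴; at distance d the flux is S = σT_*⁴(R_*/d)².
S = 5.67×10⁻⁸·(7740)⁴·(2.57×10⁸/2.97×10¹⁰)² = 15240 W/m².
For an isothermal sphere T⁴ = (1−a)S/(4σ) = 6.718×10¹⁰ K⁴.

T ≈ 509 K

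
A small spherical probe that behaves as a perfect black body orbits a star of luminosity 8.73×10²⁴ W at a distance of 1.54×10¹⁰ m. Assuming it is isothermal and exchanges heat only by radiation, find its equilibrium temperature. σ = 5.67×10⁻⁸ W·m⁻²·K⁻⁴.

T ≈ 337 K

First find the stellar flux at distance d: S = L/(4πd²) = 8.73×10²⁴/(4π·(1.54×10¹⁰)²) = 2929 W/m².
For an isothermal sphere, absorbed (1−a)S·πr² = emitted σ·4πr²·T⁴, so T⁴ = (1−a)S/(4σ).
T⁴ = 1.00·2929/(4·5.67×10⁻⁸) = 1.292×10¹⁰ K⁴.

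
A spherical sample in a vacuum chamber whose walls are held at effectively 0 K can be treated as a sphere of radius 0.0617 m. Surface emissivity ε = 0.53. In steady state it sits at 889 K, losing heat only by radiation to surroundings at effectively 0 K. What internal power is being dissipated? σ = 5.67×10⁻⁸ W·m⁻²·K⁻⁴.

P ≈ 898 W

Steady state: P = εσA T⁴.
A = 4πr² = 0.04784 m²; T⁴ = (889)⁴ = 6.246×10¹¹ K⁴.
P = 0.53 × 5.67×10⁻⁸ × 0.04784 × 6.246×10¹¹.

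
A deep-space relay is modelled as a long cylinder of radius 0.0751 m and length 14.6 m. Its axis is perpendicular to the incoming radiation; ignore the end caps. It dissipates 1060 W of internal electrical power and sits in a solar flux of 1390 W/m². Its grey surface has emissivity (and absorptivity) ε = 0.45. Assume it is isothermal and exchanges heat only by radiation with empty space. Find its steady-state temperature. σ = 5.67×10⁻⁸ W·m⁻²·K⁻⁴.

T ≈ 343 K

At steady state, absorbed solar power + internal power = radiated power.
Absorbed: α·S·A_cross = 0.45·1390·2.193 = 1372 W (cross-section 2rL).
Total input = 1372 + 1060 = 2432 W.
Radiated: εσ·A_surf·T⁴ with A_surf = 2πrL = 6.889 m².
T⁴ = 2432/(0.45·5.67×10⁻⁸·6.889) = 1.383×10¹⁰ K⁴.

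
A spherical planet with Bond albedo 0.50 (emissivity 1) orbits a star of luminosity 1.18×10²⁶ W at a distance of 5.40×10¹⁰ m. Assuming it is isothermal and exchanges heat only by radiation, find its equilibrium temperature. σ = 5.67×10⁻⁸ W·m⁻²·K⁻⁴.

First find the stellar flux at distance d: S = L/(4πd²) = 1.18×10²⁶/(4π·(5.40×10¹⁰)²) = 3220 W/m².
For an isothermal sphere, absorbed (1−a)S·πr² = emitted σ·4πr²·T⁴, so T⁴ = (1−a)S/(4σ).
T⁴ = 0.500·3220/(4·5.67×10⁻⁸) = 7.099×10⁹ K⁴.

T ≈ 290 K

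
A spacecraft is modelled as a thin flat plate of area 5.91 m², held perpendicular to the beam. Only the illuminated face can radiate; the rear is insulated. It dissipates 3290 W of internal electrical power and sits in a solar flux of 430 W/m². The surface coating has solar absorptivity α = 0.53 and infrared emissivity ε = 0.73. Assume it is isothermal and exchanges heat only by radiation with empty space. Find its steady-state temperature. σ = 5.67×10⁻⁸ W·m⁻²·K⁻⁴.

T ≈ 371 K

At steady state, absorbed solar power + internal power = radiated power.
Absorbed: α·S·A_cross = 0.53·430·5.910 = 1347 W (cross-section A).
Total input = 1347 + 3290 = 4637 W.
Radiated: εσ·A_surf·T⁴ with A_surf = A = 5.910 m².
T⁴ = 4637/(0.73·5.67×10⁻⁸·5.910) = 1.896×10¹⁰ K⁴.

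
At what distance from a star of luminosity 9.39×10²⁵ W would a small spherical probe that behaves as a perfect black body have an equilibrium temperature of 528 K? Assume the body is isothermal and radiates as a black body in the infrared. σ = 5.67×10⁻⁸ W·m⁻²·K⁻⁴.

d ≈ 2.06×10¹⁰ m

For an isothermal black-emitting sphere, (1−a)S·πr² = σ·4πr²·T⁴ ⇒ S = 4σT⁴/(1−a).
S = 4·5.67×10⁻⁸·(528)⁴/1.00 = 17630 W/m².
Flux falls as S = L/(4πd²), so d = √(L/(4πS)) = √(9.39×10²⁵/(4π·17630)).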